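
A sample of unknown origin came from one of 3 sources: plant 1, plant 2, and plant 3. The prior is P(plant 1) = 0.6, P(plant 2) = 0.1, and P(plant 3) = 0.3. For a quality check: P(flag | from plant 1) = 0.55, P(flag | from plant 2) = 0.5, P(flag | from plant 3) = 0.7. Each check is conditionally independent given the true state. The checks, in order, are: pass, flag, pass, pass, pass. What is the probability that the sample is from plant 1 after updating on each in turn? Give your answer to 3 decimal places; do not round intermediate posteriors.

0.737

After 'pass': normaliser = 0.45·0.6000 + 0.5·0.1000 + 0.3·0.3000; P(plant 1) ≈ 0.6585, P(plant 2) ≈ 0.1220, P(plant 3) ≈ 0.2195
After 'flag': normaliser = 0.55·0.6585 + 0.5·0.1220 + 0.7·0.2195; P(plant 1) ≈ 0.6279, P(plant 2) ≈ 0.1057, P(plant 3) ≈ 0.2664
After 'pass': normaliser = 0.45·0.6279 + 0.5·0.1057 + 0.3·0.2664; P(plant 1) ≈ 0.6803, P(plant 2) ≈ 0.1273, P(plant 3) ≈ 0.1924
After 'pass': normaliser = 0.45·0.6803 + 0.5·0.1273 + 0.3·0.1924; P(plant 1) ≈ 0.7161, P(plant 2) ≈ 0.1488, P(plant 3) ≈ 0.1350
After 'pass': normaliser = 0.45·0.7161 + 0.5·0.1488 + 0.3·0.1350; P(plant 1) ≈ 0.7371, P(plant 2) ≈ 0.1702, P(plant 3) ≈ 0.0927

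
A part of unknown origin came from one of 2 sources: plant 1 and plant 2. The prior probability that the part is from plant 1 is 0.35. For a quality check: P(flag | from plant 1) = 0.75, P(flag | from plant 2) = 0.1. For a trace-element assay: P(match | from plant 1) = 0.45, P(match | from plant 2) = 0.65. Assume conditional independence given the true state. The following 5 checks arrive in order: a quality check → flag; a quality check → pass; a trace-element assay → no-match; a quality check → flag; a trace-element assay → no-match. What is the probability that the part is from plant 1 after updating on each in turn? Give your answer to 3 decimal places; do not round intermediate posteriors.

After a quality check='flag': P(plant 1) = 0.75·0.3500 / (0.75·0.3500 + 0.1·0.6500) ≈ 0.8015
After a quality check='pass': P(plant 1) = 0.25·0.8015 / (0.25·0.8015 + 0.9·0.1985) ≈ 0.5287
After a trace-element assay='no-match': P(plant 1) = 0.55·0.5287 / (0.55·0.5287 + 0.35·0.4713) ≈ 0.6381
After a quality check='flag': P(plant 1) = 0.75·0.6381 / (0.75·0.6381 + 0.1·0.3619) ≈ 0.9297
After a trace-element assay='no-match': P(plant 1) = 0.55·0.9297 / (0.55·0.9297 + 0.35·0.0703) ≈ 0.9541

0.954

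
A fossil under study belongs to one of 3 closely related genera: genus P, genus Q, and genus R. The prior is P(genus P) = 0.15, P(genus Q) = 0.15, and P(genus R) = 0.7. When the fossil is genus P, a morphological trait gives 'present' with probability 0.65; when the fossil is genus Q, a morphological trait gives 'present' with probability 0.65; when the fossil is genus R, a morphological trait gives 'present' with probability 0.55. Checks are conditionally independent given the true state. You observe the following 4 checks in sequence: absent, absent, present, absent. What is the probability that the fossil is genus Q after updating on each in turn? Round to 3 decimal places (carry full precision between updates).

0.096

Apply Bayes' rule sequentially, carrying P(genus Q) forward.
After 'absent': normaliser = 0.35·0.1500 + 0.35·0.1500 + 0.45·0.7000; P(genus P) ≈ 0.1250, P(genus Q) ≈ 0.1250, P(genus R) ≈ 0.7500
After 'absent': normaliser = 0.35·0.1250 + 0.35·0.1250 + 0.45·0.7500; P(genus P) ≈ 0.1029, P(genus Q) ≈ 0.1029, P(genus R) ≈ 0.7941
After 'present': normaliser = 0.65·0.1029 + 0.65·0.1029 + 0.55·0.7941; P(genus P) ≈ 0.1173, P(genus Q) ≈ 0.1173, P(genus R) ≈ 0.7655
After 'absent': normaliser = 0.35·0.1173 + 0.35·0.1173 + 0.45·0.7655; P(genus P) ≈ 0.0962, P(genus Q) ≈ 0.0962, P(genus R) ≈ 0.8076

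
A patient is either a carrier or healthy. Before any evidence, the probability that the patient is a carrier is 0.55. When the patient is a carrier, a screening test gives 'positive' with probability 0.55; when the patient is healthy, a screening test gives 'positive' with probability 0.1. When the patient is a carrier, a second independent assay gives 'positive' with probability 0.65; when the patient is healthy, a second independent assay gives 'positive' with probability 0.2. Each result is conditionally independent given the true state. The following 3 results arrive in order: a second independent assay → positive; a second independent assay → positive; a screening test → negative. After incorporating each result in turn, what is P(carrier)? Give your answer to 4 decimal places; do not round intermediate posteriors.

0.8659

After a second independent assay='positive': P(carrier) = 0.65·0.5500 / (0.65·0.5500 + 0.2·0.4500) ≈ 0.7989
After a second independent assay='positive': P(carrier) = 0.65·0.7989 / (0.65·0.7989 + 0.2·0.2011) ≈ 0.9281
After a screening test='negative': P(carrier) = 0.45·0.9281 / (0.45·0.9281 + 0.9·0.0719) ≈ 0.8659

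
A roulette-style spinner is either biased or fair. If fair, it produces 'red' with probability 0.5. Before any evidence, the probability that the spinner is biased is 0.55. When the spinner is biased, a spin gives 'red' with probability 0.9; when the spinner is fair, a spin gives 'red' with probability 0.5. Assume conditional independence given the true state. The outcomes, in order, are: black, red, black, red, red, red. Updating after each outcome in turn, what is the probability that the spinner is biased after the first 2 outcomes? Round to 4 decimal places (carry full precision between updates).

0.3056

After 'black': P(biased) = 0.1·0.5500 / (0.1·0.5500 + 0.5·0.4500) ≈ 0.1964
After 'red': P(biased) = 0.9·0.1964 / (0.9·0.1964 + 0.5·0.8036) ≈ 0.3056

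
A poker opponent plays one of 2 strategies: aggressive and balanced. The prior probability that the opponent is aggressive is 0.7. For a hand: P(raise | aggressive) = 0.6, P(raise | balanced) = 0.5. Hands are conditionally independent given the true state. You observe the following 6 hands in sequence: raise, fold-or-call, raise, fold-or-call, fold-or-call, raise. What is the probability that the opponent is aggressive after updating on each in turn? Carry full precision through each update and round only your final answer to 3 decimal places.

0.674

After 'raise': P(aggressive) = 0.6·0.7000 / (0.6·0.7000 + 0.5·0.3000) ≈ 0.7368
After 'fold-or-call': P(aggressive) = 0.4·0.7368 / (0.4·0.7368 + 0.5·0.2632) ≈ 0.6914
After 'raise': P(aggressive) = 0.6·0.6914 / (0.6·0.6914 + 0.5·0.3086) ≈ 0.7289
After 'fold-or-call': P(aggressive) = 0.4·0.7289 / (0.4·0.7289 + 0.5·0.2711) ≈ 0.6826
After 'fold-or-call': P(aggressive) = 0.4·0.6826 / (0.4·0.6826 + 0.5·0.3174) ≈ 0.6324
After 'raise': P(aggressive) = 0.6·0.6324 / (0.6·0.6324 + 0.5·0.3676) ≈ 0.6737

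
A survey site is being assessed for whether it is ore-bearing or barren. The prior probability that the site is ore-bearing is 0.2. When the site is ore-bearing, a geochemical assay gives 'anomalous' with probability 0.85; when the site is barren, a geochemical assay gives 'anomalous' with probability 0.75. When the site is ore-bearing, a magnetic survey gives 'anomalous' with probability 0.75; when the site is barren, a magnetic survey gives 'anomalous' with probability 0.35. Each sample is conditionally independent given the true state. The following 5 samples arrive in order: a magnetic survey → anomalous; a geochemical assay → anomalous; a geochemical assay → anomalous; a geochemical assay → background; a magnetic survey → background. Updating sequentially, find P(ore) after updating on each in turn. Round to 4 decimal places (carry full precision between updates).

Apply Bayes' rule sequentially, carrying P(ore) forward.
After a magnetic survey='anomalous': P(ore) = 0.75·0.2000 / (0.75·0.2000 + 0.35·0.8000) ≈ 0.3488
After a geochemical assay='anomalous': P(ore) = 0.85·0.3488 / (0.85·0.3488 + 0.75·0.6512) ≈ 0.3778
After a geochemical assay='anomalous': P(ore) = 0.85·0.3778 / (0.85·0.3778 + 0.75·0.6222) ≈ 0.4076
After a geochemical assay='background': P(ore) = 0.15·0.4076 / (0.15·0.4076 + 0.25·0.5924) ≈ 0.2922
After a magnetic survey='background': P(ore) = 0.25·0.2922 / (0.25·0.2922 + 0.65·0.7078) ≈ 0.1370

0.1370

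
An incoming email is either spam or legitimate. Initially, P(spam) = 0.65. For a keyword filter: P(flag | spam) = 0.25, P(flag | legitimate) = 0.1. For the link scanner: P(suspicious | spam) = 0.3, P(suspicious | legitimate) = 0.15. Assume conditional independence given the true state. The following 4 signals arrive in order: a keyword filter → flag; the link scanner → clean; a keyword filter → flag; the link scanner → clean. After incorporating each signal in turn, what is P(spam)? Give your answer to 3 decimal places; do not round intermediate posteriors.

0.887

After a keyword filter='flag': P(spam) = 0.25·0.6500 / (0.25·0.6500 + 0.1·0.3500) ≈ 0.8228
After the link scanner='clean': P(spam) = 0.7·0.8228 / (0.7·0.8228 + 0.85·0.1772) ≈ 0.7927
After a keyword filter='flag': P(spam) = 0.25·0.7927 / (0.25·0.7927 + 0.1·0.2073) ≈ 0.9053
After the link scanner='clean': P(spam) = 0.7·0.9053 / (0.7·0.9053 + 0.85·0.0947) ≈ 0.8873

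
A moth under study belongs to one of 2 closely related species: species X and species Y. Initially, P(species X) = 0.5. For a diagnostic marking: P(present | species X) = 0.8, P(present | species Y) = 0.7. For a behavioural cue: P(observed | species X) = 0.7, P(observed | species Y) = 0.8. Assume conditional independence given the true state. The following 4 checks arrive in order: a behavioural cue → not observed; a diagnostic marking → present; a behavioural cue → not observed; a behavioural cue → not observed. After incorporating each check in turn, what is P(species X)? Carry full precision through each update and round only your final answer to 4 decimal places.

0.7941

After a behavioural cue='not observed': P(species X) = 0.3·0.5000 / (0.3·0.5000 + 0.2·0.5000) ≈ 0.6000
After a diagnostic marking='present': P(species X) = 0.8·0.6000 / (0.8·0.6000 + 0.7·0.4000) ≈ 0.6316
After a behavioural cue='not observed': P(species X) = 0.3·0.6316 / (0.3·0.6316 + 0.2·0.3684) ≈ 0.7200
After a behavioural cue='not observed': P(species X) = 0.3·0.7200 / (0.3·0.7200 + 0.2·0.2800) ≈ 0.7941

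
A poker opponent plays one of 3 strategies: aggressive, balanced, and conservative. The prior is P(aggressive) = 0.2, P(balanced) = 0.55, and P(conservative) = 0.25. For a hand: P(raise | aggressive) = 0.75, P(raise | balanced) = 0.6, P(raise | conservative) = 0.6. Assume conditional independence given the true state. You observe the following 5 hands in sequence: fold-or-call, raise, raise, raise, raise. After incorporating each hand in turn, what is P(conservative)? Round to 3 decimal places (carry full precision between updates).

Apply Bayes' rule sequentially, carrying P(conservative) forward.
After 'fold-or-call': normaliser = 0.25·0.2000 + 0.4·0.5500 + 0.4·0.2500; P(aggressive) ≈ 0.1351, P(balanced) ≈ 0.5946, P(conservative) ≈ 0.2703
After 'raise': normaliser = 0.75·0.1351 + 0.6·0.5946 + 0.6·0.2703; P(aggressive) ≈ 0.1634, P(balanced) ≈ 0.5752, P(conservative) ≈ 0.2614
After 'raise': normaliser = 0.75·0.1634 + 0.6·0.5752 + 0.6·0.2614; P(aggressive) ≈ 0.1962, P(balanced) ≈ 0.5526, P(conservative) ≈ 0.2512
After 'raise': normaliser = 0.75·0.1962 + 0.6·0.5526 + 0.6·0.2512; P(aggressive) ≈ 0.2338, P(balanced) ≈ 0.5267, P(conservative) ≈ 0.2394
After 'raise': normaliser = 0.75·0.2338 + 0.6·0.5267 + 0.6·0.2394; P(aggressive) ≈ 0.2761, P(balanced) ≈ 0.4977, P(conservative) ≈ 0.2262

0.226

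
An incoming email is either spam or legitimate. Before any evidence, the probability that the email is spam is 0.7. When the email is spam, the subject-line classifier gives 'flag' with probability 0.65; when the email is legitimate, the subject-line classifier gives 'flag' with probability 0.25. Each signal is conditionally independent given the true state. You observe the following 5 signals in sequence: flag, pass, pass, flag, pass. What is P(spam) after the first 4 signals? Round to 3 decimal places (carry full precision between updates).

0.775

Each posterior becomes the prior for the next update.
After 'flag': P(spam) = 0.65·0.7000 / (0.65·0.7000 + 0.25·0.3000) ≈ 0.8585
After 'pass': P(spam) = 0.35·0.8585 / (0.35·0.8585 + 0.75·0.1415) ≈ 0.7390
After 'pass': P(spam) = 0.35·0.7390 / (0.35·0.7390 + 0.75·0.2610) ≈ 0.5692
After 'flag': P(spam) = 0.65·0.5692 / (0.65·0.5692 + 0.25·0.4308) ≈ 0.7745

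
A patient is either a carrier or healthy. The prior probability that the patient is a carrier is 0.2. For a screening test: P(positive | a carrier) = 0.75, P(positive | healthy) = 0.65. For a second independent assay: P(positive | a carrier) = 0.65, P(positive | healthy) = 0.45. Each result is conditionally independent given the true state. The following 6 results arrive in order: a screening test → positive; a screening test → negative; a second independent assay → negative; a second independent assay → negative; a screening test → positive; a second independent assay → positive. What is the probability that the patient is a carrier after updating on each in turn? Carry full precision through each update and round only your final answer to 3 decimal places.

After a screening test='positive': P(carrier) = 0.75·0.2000 / (0.75·0.2000 + 0.65·0.8000) ≈ 0.2239
After a screening test='negative': P(carrier) = 0.25·0.2239 / (0.25·0.2239 + 0.35·0.7761) ≈ 0.1708
After a second independent assay='negative': P(carrier) = 0.35·0.1708 / (0.35·0.1708 + 0.55·0.8292) ≈ 0.1159
After a second independent assay='negative': P(carrier) = 0.35·0.1159 / (0.35·0.1159 + 0.55·0.8841) ≈ 0.0770
After a screening test='positive': P(carrier) = 0.75·0.0770 / (0.75·0.0770 + 0.65·0.9230) ≈ 0.0878
After a second independent assay='positive': P(carrier) = 0.65·0.0878 / (0.65·0.0878 + 0.45·0.9122) ≈ 0.1221

0.122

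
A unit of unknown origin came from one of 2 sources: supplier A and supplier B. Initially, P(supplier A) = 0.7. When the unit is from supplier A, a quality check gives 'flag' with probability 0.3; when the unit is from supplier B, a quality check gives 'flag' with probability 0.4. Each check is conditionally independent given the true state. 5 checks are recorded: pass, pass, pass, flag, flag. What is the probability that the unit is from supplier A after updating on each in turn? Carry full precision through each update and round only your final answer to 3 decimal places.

0.676

Each posterior becomes the prior for the next update.
After 'pass': P(supplier A) = 0.7·0.7000 / (0.7·0.7000 + 0.6·0.3000) ≈ 0.7313
After 'pass': P(supplier A) = 0.7·0.7313 / (0.7·0.7313 + 0.6·0.2687) ≈ 0.7605
After 'pass': P(supplier A) = 0.7·0.7605 / (0.7·0.7605 + 0.6·0.2395) ≈ 0.7875
After 'flag': P(supplier A) = 0.3·0.7875 / (0.3·0.7875 + 0.4·0.2125) ≈ 0.7354
After 'flag': P(supplier A) = 0.3·0.7354 / (0.3·0.7354 + 0.4·0.2646) ≈ 0.6758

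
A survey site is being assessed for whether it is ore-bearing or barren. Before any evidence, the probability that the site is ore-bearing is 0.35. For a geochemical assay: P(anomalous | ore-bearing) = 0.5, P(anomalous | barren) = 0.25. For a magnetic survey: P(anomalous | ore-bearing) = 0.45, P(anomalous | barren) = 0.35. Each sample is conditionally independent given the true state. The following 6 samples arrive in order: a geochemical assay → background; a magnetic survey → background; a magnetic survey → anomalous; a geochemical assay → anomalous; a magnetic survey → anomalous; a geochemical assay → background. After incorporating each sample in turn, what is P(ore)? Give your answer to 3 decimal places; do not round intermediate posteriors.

After a geochemical assay='background': P(ore) = 0.5·0.3500 / (0.5·0.3500 + 0.75·0.6500) ≈ 0.2642
After a magnetic survey='background': P(ore) = 0.55·0.2642 / (0.55·0.2642 + 0.65·0.7358) ≈ 0.2330
After a magnetic survey='anomalous': P(ore) = 0.45·0.2330 / (0.45·0.2330 + 0.35·0.7670) ≈ 0.2809
After a geochemical assay='anomalous': P(ore) = 0.5·0.2809 / (0.5·0.2809 + 0.25·0.7191) ≈ 0.4385
After a magnetic survey='anomalous': P(ore) = 0.45·0.4385 / (0.45·0.4385 + 0.35·0.5615) ≈ 0.5011
After a geochemical assay='background': P(ore) = 0.5·0.5011 / (0.5·0.5011 + 0.75·0.4989) ≈ 0.4010

0.401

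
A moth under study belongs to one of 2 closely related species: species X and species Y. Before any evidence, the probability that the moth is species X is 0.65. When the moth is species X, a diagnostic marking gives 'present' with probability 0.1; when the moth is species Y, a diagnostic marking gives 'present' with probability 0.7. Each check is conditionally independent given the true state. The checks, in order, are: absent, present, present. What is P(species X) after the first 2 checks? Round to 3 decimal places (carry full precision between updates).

After 'absent': P(species X) = 0.9·0.6500 / (0.9·0.6500 + 0.3·0.3500) ≈ 0.8478
After 'present': P(species X) = 0.1·0.8478 / (0.1·0.8478 + 0.7·0.1522) ≈ 0.4432

0.443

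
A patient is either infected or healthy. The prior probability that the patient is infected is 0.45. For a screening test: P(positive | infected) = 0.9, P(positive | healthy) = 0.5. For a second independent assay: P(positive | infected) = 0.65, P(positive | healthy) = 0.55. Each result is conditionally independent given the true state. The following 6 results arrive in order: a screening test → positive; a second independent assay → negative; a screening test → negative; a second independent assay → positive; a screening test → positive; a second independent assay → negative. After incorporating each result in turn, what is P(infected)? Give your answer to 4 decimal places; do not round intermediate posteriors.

After a screening test='positive': P(infected) = 0.9·0.4500 / (0.9·0.4500 + 0.5·0.5500) ≈ 0.5956
After a second independent assay='negative': P(infected) = 0.35·0.5956 / (0.35·0.5956 + 0.45·0.4044) ≈ 0.5339
After a screening test='negative': P(infected) = 0.1·0.5339 / (0.1·0.5339 + 0.5·0.4661) ≈ 0.1864
After a second independent assay='positive': P(infected) = 0.65·0.1864 / (0.65·0.1864 + 0.55·0.8136) ≈ 0.2131
After a screening test='positive': P(infected) = 0.9·0.2131 / (0.9·0.2131 + 0.5·0.7869) ≈ 0.3277
After a second independent assay='negative': P(infected) = 0.35·0.3277 / (0.35·0.3277 + 0.45·0.6723) ≈ 0.2749

0.2749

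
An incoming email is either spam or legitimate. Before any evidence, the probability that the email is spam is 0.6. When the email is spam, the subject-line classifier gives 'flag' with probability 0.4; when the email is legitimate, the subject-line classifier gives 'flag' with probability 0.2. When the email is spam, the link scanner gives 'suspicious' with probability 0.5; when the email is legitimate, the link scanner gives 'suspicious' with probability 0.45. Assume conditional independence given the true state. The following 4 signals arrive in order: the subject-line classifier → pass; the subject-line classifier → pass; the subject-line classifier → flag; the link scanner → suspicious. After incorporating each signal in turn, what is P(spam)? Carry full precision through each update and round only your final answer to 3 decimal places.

After the subject-line classifier='pass': P(spam) = 0.6·0.6000 / (0.6·0.6000 + 0.8·0.4000) ≈ 0.5294
After the subject-line classifier='pass': P(spam) = 0.6·0.5294 / (0.6·0.5294 + 0.8·0.4706) ≈ 0.4576
After the subject-line classifier='flag': P(spam) = 0.4·0.4576 / (0.4·0.4576 + 0.2·0.5424) ≈ 0.6279
After the link scanner='suspicious': P(spam) = 0.5·0.6279 / (0.5·0.6279 + 0.45·0.3721) ≈ 0.6522

0.652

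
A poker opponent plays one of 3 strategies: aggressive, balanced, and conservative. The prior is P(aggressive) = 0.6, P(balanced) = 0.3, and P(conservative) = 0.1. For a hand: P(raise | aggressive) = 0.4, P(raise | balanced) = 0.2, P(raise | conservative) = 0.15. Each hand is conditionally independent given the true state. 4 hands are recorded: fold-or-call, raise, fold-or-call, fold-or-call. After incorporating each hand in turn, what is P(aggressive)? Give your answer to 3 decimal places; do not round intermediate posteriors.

Apply Bayes' rule sequentially, carrying P(aggressive) forward.
After 'fold-or-call': normaliser = 0.6·0.6000 + 0.8·0.3000 + 0.85·0.1000; P(aggressive) ≈ 0.5255, P(balanced) ≈ 0.3504, P(conservative) ≈ 0.1241
After 'raise': normaliser = 0.4·0.5255 + 0.2·0.3504 + 0.15·0.1241; P(aggressive) ≈ 0.7033, P(balanced) ≈ 0.2344, P(conservative) ≈ 0.0623
After 'fold-or-call': normaliser = 0.6·0.7033 + 0.8·0.2344 + 0.85·0.0623; P(aggressive) ≈ 0.6370, P(balanced) ≈ 0.2831, P(conservative) ≈ 0.0799
After 'fold-or-call': normaliser = 0.6·0.6370 + 0.8·0.2831 + 0.85·0.0799; P(aggressive) ≈ 0.5649, P(balanced) ≈ 0.3347, P(conservative) ≈ 0.1004

0.565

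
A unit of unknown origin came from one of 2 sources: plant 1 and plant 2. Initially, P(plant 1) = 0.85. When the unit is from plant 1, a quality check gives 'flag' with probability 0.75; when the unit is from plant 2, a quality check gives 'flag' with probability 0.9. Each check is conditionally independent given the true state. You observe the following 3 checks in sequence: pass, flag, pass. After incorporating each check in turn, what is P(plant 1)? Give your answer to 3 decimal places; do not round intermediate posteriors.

After 'pass': P(plant 1) = 0.25·0.8500 / (0.25·0.8500 + 0.1·0.1500) ≈ 0.9341
After 'flag': P(plant 1) = 0.75·0.9341 / (0.75·0.9341 + 0.9·0.0659) ≈ 0.9219
After 'pass': P(plant 1) = 0.25·0.9219 / (0.25·0.9219 + 0.1·0.0781) ≈ 0.9672

0.967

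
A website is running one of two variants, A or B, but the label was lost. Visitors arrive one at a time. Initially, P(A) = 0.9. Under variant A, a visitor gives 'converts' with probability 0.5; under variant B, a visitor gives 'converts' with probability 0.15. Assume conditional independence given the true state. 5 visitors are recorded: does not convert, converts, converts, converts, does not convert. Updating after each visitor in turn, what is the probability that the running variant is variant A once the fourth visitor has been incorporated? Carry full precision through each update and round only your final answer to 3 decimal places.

0.995

After 'does not convert': P(A) = 0.5·0.9000 / (0.5·0.9000 + 0.85·0.1000) ≈ 0.8411
After 'converts': P(A) = 0.5·0.8411 / (0.5·0.8411 + 0.15·0.1589) ≈ 0.9464
After 'converts': P(A) = 0.5·0.9464 / (0.5·0.9464 + 0.15·0.0536) ≈ 0.9833
After 'converts': P(A) = 0.5·0.9833 / (0.5·0.9833 + 0.15·0.0167) ≈ 0.9949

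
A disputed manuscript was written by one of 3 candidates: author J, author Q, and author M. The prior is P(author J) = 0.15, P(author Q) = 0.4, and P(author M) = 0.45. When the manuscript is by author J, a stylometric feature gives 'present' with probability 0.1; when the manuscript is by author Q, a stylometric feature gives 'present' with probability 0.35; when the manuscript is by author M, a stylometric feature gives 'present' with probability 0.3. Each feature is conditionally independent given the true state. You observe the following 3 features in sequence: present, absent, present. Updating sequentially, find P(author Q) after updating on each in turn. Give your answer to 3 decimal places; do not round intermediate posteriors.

0.517

After 'present': normaliser = 0.1·0.1500 + 0.35·0.4000 + 0.3·0.4500; P(author J) ≈ 0.0517, P(author Q) ≈ 0.4828, P(author M) ≈ 0.4655
After 'absent': normaliser = 0.9·0.0517 + 0.65·0.4828 + 0.7·0.4655; P(author J) ≈ 0.0678, P(author Q) ≈ 0.4573, P(author M) ≈ 0.4749
After 'present': normaliser = 0.1·0.0678 + 0.35·0.4573 + 0.3·0.4749; P(author J) ≈ 0.0219, P(author Q) ≈ 0.5175, P(author M) ≈ 0.4606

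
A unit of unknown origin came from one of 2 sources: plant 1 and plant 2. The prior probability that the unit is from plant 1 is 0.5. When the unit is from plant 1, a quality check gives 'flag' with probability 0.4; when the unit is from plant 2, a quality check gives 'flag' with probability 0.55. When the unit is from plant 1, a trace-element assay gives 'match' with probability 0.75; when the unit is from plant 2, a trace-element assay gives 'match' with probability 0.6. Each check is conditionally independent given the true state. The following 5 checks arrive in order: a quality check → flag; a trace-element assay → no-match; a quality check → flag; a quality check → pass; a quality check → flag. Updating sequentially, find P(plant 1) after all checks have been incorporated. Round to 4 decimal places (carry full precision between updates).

Each posterior becomes the prior for the next update.
After a quality check='flag': P(plant 1) = 0.4·0.5000 / (0.4·0.5000 + 0.55·0.5000) ≈ 0.4211
After a trace-element assay='no-match': P(plant 1) = 0.25·0.4211 / (0.25·0.4211 + 0.4·0.5789) ≈ 0.3125
After a quality check='flag': P(plant 1) = 0.4·0.3125 / (0.4·0.3125 + 0.55·0.6875) ≈ 0.2484
After a quality check='pass': P(plant 1) = 0.6·0.2484 / (0.6·0.2484 + 0.45·0.7516) ≈ 0.3059
After a quality check='flag': P(plant 1) = 0.4·0.3059 / (0.4·0.3059 + 0.55·0.6941) ≈ 0.2427

0.2427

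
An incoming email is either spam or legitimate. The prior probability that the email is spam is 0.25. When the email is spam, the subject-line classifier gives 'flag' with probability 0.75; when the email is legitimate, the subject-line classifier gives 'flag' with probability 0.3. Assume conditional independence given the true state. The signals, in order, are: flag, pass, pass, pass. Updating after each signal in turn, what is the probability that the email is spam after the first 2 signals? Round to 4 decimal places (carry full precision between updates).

After 'flag': P(spam) = 0.75·0.2500 / (0.75·0.2500 + 0.3·0.7500) ≈ 0.4545
After 'pass': P(spam) = 0.25·0.4545 / (0.25·0.4545 + 0.7·0.5455) ≈ 0.2294

0.2294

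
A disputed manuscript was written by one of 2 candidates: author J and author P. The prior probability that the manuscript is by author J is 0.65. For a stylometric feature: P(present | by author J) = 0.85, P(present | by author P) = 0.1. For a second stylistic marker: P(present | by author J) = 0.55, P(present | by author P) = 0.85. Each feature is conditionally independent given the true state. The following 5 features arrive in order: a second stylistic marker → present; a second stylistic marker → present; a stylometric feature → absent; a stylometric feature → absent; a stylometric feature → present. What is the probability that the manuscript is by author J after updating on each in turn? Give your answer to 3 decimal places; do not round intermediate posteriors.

0.155

After a second stylistic marker='present': P(author J) = 0.55·0.6500 / (0.55·0.6500 + 0.85·0.3500) ≈ 0.5458
After a second stylistic marker='present': P(author J) = 0.55·0.5458 / (0.55·0.5458 + 0.85·0.4542) ≈ 0.4374
After a stylometric feature='absent': P(author J) = 0.15·0.4374 / (0.15·0.4374 + 0.9·0.5626) ≈ 0.1147
After a stylometric feature='absent': P(author J) = 0.15·0.1147 / (0.15·0.1147 + 0.9·0.8853) ≈ 0.0211
After a stylometric feature='present': P(author J) = 0.85·0.0211 / (0.85·0.0211 + 0.1·0.9789) ≈ 0.1551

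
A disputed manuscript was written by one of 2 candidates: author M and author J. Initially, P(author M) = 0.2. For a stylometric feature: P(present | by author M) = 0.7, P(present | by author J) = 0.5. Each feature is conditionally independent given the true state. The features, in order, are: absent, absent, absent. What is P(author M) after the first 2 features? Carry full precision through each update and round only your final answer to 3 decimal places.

0.083

After 'absent': P(author M) = 0.3·0.2000 / (0.3·0.2000 + 0.5·0.8000) ≈ 0.1304
After 'absent': P(author M) = 0.3·0.1304 / (0.3·0.1304 + 0.5·0.8696) ≈ 0.0826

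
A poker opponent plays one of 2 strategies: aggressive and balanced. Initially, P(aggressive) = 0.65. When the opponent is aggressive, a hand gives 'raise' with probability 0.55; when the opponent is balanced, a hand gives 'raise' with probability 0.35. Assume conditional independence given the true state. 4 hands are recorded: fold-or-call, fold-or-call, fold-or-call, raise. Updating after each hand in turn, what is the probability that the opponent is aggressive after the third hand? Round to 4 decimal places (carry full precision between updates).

Each posterior becomes the prior for the next update.
After 'fold-or-call': P(aggressive) = 0.45·0.6500 / (0.45·0.6500 + 0.65·0.3500) ≈ 0.5625
After 'fold-or-call': P(aggressive) = 0.45·0.5625 / (0.45·0.5625 + 0.65·0.4375) ≈ 0.4709
After 'fold-or-call': P(aggressive) = 0.45·0.4709 / (0.45·0.4709 + 0.65·0.5291) ≈ 0.3813

0.3813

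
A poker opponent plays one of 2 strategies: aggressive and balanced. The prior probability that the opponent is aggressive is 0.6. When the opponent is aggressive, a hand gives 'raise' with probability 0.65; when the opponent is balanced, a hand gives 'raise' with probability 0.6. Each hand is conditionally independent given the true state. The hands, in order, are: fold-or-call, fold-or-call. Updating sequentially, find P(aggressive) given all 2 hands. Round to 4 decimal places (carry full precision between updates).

0.5345

After 'fold-or-call': P(aggressive) = 0.35·0.6000 / (0.35·0.6000 + 0.4·0.4000) ≈ 0.5676
After 'fold-or-call': P(aggressive) = 0.35·0.5676 / (0.35·0.5676 + 0.4·0.4324) ≈ 0.5345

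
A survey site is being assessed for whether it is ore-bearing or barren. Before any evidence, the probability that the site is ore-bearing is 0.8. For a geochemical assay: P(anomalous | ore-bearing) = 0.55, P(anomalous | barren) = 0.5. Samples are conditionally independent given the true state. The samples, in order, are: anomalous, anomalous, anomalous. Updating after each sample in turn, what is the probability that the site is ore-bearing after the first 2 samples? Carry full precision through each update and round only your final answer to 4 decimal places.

0.8288

After 'anomalous': P(ore) = 0.55·0.8000 / (0.55·0.8000 + 0.5·0.2000) ≈ 0.8148
After 'anomalous': P(ore) = 0.55·0.8148 / (0.55·0.8148 + 0.5·0.1852) ≈ 0.8288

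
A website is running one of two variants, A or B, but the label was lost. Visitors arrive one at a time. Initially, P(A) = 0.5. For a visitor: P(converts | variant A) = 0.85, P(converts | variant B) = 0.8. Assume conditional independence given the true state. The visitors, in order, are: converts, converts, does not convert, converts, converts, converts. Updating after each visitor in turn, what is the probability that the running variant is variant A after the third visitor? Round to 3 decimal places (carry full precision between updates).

0.458

Each posterior becomes the prior for the next update.
After 'converts': P(A) = 0.85·0.5000 / (0.85·0.5000 + 0.8·0.5000) ≈ 0.5152
After 'converts': P(A) = 0.85·0.5152 / (0.85·0.5152 + 0.8·0.4848) ≈ 0.5303
After 'does not convert': P(A) = 0.15·0.5303 / (0.15·0.5303 + 0.2·0.4697) ≈ 0.4585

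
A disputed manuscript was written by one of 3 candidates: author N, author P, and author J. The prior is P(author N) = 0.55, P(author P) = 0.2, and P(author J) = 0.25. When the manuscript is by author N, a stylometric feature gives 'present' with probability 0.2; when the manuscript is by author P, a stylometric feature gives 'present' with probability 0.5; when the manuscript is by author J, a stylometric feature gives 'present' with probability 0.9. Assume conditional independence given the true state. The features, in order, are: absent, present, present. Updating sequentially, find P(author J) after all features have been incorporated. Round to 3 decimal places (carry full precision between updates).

After 'absent': normaliser = 0.8·0.5500 + 0.5·0.2000 + 0.1·0.2500; P(author N) ≈ 0.7788, P(author P) ≈ 0.1770, P(author J) ≈ 0.0442
After 'present': normaliser = 0.2·0.7788 + 0.5·0.1770 + 0.9·0.0442; P(author N) ≈ 0.5483, P(author P) ≈ 0.3115, P(author J) ≈ 0.1402
After 'present': normaliser = 0.2·0.5483 + 0.5·0.3115 + 0.9·0.1402; P(author N) ≈ 0.2800, P(author P) ≈ 0.3978, P(author J) ≈ 0.3222

0.322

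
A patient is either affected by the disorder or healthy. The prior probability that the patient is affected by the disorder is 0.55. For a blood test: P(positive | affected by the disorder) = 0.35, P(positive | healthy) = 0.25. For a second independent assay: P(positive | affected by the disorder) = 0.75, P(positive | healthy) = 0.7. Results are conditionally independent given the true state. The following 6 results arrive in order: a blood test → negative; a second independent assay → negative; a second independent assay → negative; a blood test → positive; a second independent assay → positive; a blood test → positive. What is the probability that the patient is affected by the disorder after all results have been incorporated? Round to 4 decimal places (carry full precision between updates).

Each posterior becomes the prior for the next update.
After a blood test='negative': P(affected) = 0.65·0.5500 / (0.65·0.5500 + 0.75·0.4500) ≈ 0.5144
After a second independent assay='negative': P(affected) = 0.25·0.5144 / (0.25·0.5144 + 0.3·0.4856) ≈ 0.4689
After a second independent assay='negative': P(affected) = 0.25·0.4689 / (0.25·0.4689 + 0.3·0.5311) ≈ 0.4238
After a blood test='positive': P(affected) = 0.35·0.4238 / (0.35·0.4238 + 0.25·0.5762) ≈ 0.5073
After a second independent assay='positive': P(affected) = 0.75·0.5073 / (0.75·0.5073 + 0.7·0.4927) ≈ 0.5246
After a blood test='positive': P(affected) = 0.35·0.5246 / (0.35·0.5246 + 0.25·0.4754) ≈ 0.6070

0.6070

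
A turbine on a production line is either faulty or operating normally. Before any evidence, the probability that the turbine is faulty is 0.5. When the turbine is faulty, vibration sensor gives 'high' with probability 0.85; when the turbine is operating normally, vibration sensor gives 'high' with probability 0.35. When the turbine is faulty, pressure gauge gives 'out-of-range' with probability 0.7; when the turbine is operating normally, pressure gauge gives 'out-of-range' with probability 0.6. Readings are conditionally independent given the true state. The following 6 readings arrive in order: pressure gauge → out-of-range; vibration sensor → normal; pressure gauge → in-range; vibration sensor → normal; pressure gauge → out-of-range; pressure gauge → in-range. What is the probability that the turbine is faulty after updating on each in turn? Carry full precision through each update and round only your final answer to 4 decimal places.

0.0392

After pressure gauge='out-of-range': P(faulty) = 0.7·0.5000 / (0.7·0.5000 + 0.6·0.5000) ≈ 0.5385
After vibration sensor='normal': P(faulty) = 0.15·0.5385 / (0.15·0.5385 + 0.65·0.4615) ≈ 0.2121
After pressure gauge='in-range': P(faulty) = 0.3·0.2121 / (0.3·0.2121 + 0.4·0.7879) ≈ 0.1680
After vibration sensor='normal': P(faulty) = 0.15·0.1680 / (0.15·0.1680 + 0.65·0.8320) ≈ 0.0445
After pressure gauge='out-of-range': P(faulty) = 0.7·0.0445 / (0.7·0.0445 + 0.6·0.9555) ≈ 0.0516
After pressure gauge='in-range': P(faulty) = 0.3·0.0516 / (0.3·0.0516 + 0.4·0.9484) ≈ 0.0392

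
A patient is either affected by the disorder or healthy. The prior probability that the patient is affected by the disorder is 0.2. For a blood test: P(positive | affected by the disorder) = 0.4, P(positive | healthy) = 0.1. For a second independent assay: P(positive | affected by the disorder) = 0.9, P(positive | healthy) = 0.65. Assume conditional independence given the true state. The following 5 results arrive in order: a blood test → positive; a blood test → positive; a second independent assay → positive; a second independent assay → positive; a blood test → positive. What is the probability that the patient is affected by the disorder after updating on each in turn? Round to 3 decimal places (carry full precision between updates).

0.968

After a blood test='positive': P(affected) = 0.4·0.2000 / (0.4·0.2000 + 0.1·0.8000) ≈ 0.5000
After a blood test='positive': P(affected) = 0.4·0.5000 / (0.4·0.5000 + 0.1·0.5000) ≈ 0.8000
After a second independent assay='positive': P(affected) = 0.9·0.8000 / (0.9·0.8000 + 0.65·0.2000) ≈ 0.8471
After a second independent assay='positive': P(affected) = 0.9·0.8471 / (0.9·0.8471 + 0.65·0.1529) ≈ 0.8846
After a blood test='positive': P(affected) = 0.4·0.8846 / (0.4·0.8846 + 0.1·0.1154) ≈ 0.9684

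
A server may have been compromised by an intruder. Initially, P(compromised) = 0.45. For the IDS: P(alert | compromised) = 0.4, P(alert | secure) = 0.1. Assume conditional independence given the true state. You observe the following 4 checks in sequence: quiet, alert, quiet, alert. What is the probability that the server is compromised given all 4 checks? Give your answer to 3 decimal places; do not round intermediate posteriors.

After 'quiet': P(compromised) = 0.6·0.4500 / (0.6·0.4500 + 0.9·0.5500) ≈ 0.3529
After 'alert': P(compromised) = 0.4·0.3529 / (0.4·0.3529 + 0.1·0.6471) ≈ 0.6857
After 'quiet': P(compromised) = 0.6·0.6857 / (0.6·0.6857 + 0.9·0.3143) ≈ 0.5926
After 'alert': P(compromised) = 0.4·0.5926 / (0.4·0.5926 + 0.1·0.4074) ≈ 0.8533

0.853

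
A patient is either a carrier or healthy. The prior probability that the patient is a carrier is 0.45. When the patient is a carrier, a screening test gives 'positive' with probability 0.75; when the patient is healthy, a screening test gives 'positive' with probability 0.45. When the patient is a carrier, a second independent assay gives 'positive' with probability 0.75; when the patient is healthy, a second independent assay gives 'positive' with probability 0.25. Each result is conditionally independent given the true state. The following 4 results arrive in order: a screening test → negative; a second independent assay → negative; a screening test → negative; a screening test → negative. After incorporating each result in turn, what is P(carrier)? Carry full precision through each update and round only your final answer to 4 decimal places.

0.0250

After a screening test='negative': P(carrier) = 0.25·0.4500 / (0.25·0.4500 + 0.55·0.5500) ≈ 0.2711
After a second independent assay='negative': P(carrier) = 0.25·0.2711 / (0.25·0.2711 + 0.75·0.7289) ≈ 0.1103
After a screening test='negative': P(carrier) = 0.25·0.1103 / (0.25·0.1103 + 0.55·0.8897) ≈ 0.0533
After a screening test='negative': P(carrier) = 0.25·0.0533 / (0.25·0.0533 + 0.55·0.9467) ≈ 0.0250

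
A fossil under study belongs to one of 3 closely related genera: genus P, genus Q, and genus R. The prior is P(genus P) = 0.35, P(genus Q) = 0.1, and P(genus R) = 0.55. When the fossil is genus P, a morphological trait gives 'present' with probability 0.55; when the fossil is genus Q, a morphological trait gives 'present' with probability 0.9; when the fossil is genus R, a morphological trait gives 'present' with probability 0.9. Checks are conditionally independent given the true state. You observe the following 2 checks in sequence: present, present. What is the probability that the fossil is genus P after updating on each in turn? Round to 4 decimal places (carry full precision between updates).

After 'present': normaliser = 0.55·0.3500 + 0.9·0.1000 + 0.9·0.5500; P(genus P) ≈ 0.2476, P(genus Q) ≈ 0.1158, P(genus R) ≈ 0.6367
After 'present': normaliser = 0.55·0.2476 + 0.9·0.1158 + 0.9·0.6367; P(genus P) ≈ 0.1674, P(genus Q) ≈ 0.1281, P(genus R) ≈ 0.7045

0.1674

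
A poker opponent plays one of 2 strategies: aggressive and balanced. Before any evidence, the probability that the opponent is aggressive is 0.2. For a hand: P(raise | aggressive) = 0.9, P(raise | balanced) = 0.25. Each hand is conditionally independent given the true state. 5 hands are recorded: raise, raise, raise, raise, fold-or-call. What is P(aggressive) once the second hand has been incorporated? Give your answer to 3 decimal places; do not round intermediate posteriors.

0.764

After 'raise': P(aggressive) = 0.9·0.2000 / (0.9·0.2000 + 0.25·0.8000) ≈ 0.4737
After 'raise': P(aggressive) = 0.9·0.4737 / (0.9·0.4737 + 0.25·0.5263) ≈ 0.7642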